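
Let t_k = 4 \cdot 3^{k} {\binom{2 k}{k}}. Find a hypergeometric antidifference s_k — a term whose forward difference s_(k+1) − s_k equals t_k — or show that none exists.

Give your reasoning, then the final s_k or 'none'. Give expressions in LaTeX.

Compute t_(k+1)/t_k: get 6*(2*k + 1)/(k + 1).
Gosper form: A/B · C(k+1)/C(k) with A=12*k + 6, B=k + 1, C=1.
Set up (12*k + 6)·f(k+1) − (k)·f(k) − (1) = 0.
Degrees (1,1,0) ⇒ d ≤ -1.
Negative degree bound (-1): no f exists, t_k not Gosper-summable.

none — t_k is not Gosper-summable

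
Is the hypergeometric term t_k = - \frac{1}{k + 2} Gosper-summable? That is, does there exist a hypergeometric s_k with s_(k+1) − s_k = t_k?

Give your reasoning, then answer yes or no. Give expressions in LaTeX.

No — t_k has no hypergeometric antidifference.

r(k) = (k + 2)/(k + 3) after simplifying.
Normal form (A,B,C) = (k + 2, k + 3, 1).
f must satisfy (k + 2)·f(k+1) − (k + 2)·f(k) = 1.
From deg A=1, deg B=1, deg C=0: d=0.
Generic f = c0 gives residual -1; -1 = 0 cannot hold, so t_k is not Gosper-summable.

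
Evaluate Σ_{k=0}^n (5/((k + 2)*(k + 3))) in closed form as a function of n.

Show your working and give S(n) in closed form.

t_(k+1)/t_k = (k + 2)/(k + 4).
Factor: A=k + 2; B=k + 4; C=1.
f must satisfy (k + 2)·f(k+1) − (k + 3)·f(k) = 1.
d = 1 from the (1,1,0) case.
Coefficient equations give f(k) = k/2.
Certificate R = B(k−1)f/C = k*(k + 3)/2 gives s_k = 5*k/(2*(k + 2)).
s_(k+1) − s_k = 5/(k**2 + 5*k + 6) = t_k.
Telescope: S(n) = s_(n+1) − s_(0) = 5*(n + 1)/(2*(n + 3)) − (0) = 5*(n + 1)/(2*(n + 3)).

S(n) = 5*(n + 1)/(2*(n + 3))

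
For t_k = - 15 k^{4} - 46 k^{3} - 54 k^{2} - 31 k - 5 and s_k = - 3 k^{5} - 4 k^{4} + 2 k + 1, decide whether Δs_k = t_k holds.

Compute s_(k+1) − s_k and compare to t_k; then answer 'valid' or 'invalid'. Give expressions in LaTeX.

valid; difference matches t_k

s_(k+1) = 2*k - 3*(k + 1)**5 - 4*(k + 1)**4 + 3
s_(k+1) − s_k = -15*k**4 - 46*k**3 - 54*k**2 - 31*k - 5
(s_(k+1) − s_k) − t_k = 0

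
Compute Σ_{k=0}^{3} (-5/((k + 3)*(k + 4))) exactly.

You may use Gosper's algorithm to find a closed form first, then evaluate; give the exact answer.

Step 1: r(k) = (k + 3)/(k + 5).
Gosper form: A/B · C(k+1)/C(k) with A=k + 3, B=k + 5, C=1.
Need (k + 3)·f(k+1) − (k + 4)·f(k) = 1.
Degrees (1,1,0) ⇒ d ≤ 1.
A polynomial solution: f(k) = k/3.
Then R = B(k−1)f/C = k*(k + 4)/3, so s_k = R(k)·t_k = -5*k/(3*k + 9).
Δs = -5/(k**2 + 7*k + 12), as required.
Σ_(k=0)^(3) t_k = s_(4) − s_(0) = -20/21 − (0) = -20/21.

Σ = -20/21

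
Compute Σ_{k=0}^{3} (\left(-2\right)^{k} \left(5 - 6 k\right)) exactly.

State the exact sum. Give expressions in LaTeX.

Compute t_(k+1)/t_k: get 2*(-6*k - 1)/(6*k - 5).
A = -2, B = 1, C = k - 5/6.
Need (-2)·f(k+1) − (1)·f(k) = k - 5/6.
d = 1 from the (0,0,1) case.
A polynomial solution: f(k) = -(2*k - 3)/6.
R(k) = B(k−1)·f(k)/C(k) = -(2*k - 3)/(6*k - 5); s_k = R·t_k = (-2)**k*(2*k - 3).
Δs = (-2)**k*(5 - 6*k), as required.
Telescoping: Σ = s_(4) − s_(0) = 80 − (-3) = 83.

Σ = 83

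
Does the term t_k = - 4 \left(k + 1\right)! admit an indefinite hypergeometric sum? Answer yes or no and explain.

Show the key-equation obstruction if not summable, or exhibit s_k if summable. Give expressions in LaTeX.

r(k) = k + 2 after simplifying.
So A=k + 2 and B=1, with C=1.
Set up (k + 2)·f(k+1) − (1)·f(k) − (1) = 0.
Bound: deg f ≤ -1.
deg f ≤ -1 is impossible — no certificate.

No; the degree bound rules out any f.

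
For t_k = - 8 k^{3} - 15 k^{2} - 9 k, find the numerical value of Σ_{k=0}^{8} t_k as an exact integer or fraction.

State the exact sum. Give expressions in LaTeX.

Σ = -13752

r(k) = (8*k**3 + 39*k**2 + 63*k + 32)/(k*(8*k**2 + 15*k + 9)) after simplifying.
So A=1 and B=1, with C=k**3 + 15*k**2/8 + 9*k/8.
Need (1)·f(k+1) − (1)·f(k) = k**3 + 15*k**2/8 + 9*k/8.
Degrees (0,0,3) ⇒ d ≤ 4.
A polynomial solution: f(k) = k*(k - 1)*(2*k**2 + 3*k + 2)/8.
Then R = B(k−1)f/C = (k - 1)*(2*k**2 + 3*k + 2)/(8*k**2 + 15*k + 9), so s_k = R(k)·t_k = k*(-2*k**3 - k**2 + k + 2).
Δs = k*(-8*k**2 - 15*k - 9), as required.
Evaluate s at k=9 and k=0: -13752 and 0; difference -13752.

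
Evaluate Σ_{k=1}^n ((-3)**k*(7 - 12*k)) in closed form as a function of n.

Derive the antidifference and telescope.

Step 1: r(k) = 3*(-12*k - 5)/(12*k - 7).
Factor: A=-3; B=1; C=k - 7/12.
f must satisfy (-3)·f(k+1) − (1)·f(k) = k - 7/12.
d = 1 from the (0,0,1) case.
Solve for f: f(k) = -(3*k - 4)/12 (degree 1 ≤ 1).
Get s_k = R·t_k = (-3)**k*(3*k - 4) with R(k) = B(k−1)f(k)/C(k) = -(3*k - 4)/(12*k - 7).
s_(k+1) − s_k = (-3)**k*(7 - 12*k) = t_k.
Evaluate: s_(n+1) = (-3)**(n + 1)*(3*n - 1); subtract s_(1) = 3 ⇒ S(n) = -9*(-3)**n*n + 3*(-3)**n - 3.

S(n) = -9*(-3)**n*n + 3*(-3)**n - 3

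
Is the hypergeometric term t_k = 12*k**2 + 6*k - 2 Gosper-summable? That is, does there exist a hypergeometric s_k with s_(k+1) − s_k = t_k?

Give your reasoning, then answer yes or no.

Yes. s_k = k*(4*k**2 - 3*k - 3).

r(k) = (6*k**2 + 15*k + 8)/(6*k**2 + 3*k - 1) after simplifying.
Gosper form: A/B · C(k+1)/C(k) with A=1, B=1, C=k**2 + k/2 - 1/6.
Key eq: (1)·f(k+1) = (1)·f(k) + (k**2 + k/2 - 1/6).
Bound: deg f ≤ 3.
Match coefficients ⇒ f(k) = k*(4*k**2 - 3*k - 3)/12.
Certificate R = B(k−1)f/C = k*(4*k**2 - 3*k - 3)/(2*(6*k**2 + 3*k - 1)) gives s_k = k*(4*k**2 - 3*k - 3).
Verify: 12*k**2 + 6*k - 2 matches t_k.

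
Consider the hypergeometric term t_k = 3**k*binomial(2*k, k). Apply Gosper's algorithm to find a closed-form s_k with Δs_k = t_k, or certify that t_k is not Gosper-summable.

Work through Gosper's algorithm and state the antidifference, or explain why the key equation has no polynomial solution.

no hypergeometric antidifference exists

t_(k+1)/t_k = 6*(2*k + 1)/(k + 1).
So A=12*k + 6 and B=k + 1, with C=1.
Key eq: (12*k + 6)·f(k+1) = (k)·f(k) + (1).
From deg A=1, deg B=1, deg C=0: d=-1.
d = -1 < 0 ⇒ no nonzero polynomial f; not summable.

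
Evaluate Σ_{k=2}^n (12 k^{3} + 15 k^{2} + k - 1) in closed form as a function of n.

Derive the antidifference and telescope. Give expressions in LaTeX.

Ratio r(k) = (k + 12*(k + 1)**3 + 15*(k + 1)**2)/(12*k**3 + 15*k**2 + k - 1).
A = 1, B = 1, C = k**3 + 5*k**2/4 + k/12 - 1/12.
Solve (1)·f(k+1) − (1)·f(k) = k**3 + 5*k**2/4 + k/12 - 1/12.
Degrees (0,0,3) ⇒ d ≤ 4.
A polynomial solution: f(k) = k*(3*k**3 - k**2 - 4*k + 1)/12.
Then R = B(k−1)f/C = k*(3*k**3 - k**2 - 4*k + 1)/(12*k**3 + 15*k**2 + k - 1), so s_k = R(k)·t_k = k*(3*k**3 - k**2 - 4*k + 1).
Verify: 12*k**3 + 15*k**2 + k - 1 matches t_k.
s_(n+1) = 3*n**4 + 11*n**3 + 11*n**2 + 2*n - 1 and s_(2) = 26, so S(n) = 3*n**4 + 11*n**3 + 11*n**2 + 2*n - 27.

S(n) = 3 n^{4} + 11 n^{3} + 11 n^{2} + 2 n - 27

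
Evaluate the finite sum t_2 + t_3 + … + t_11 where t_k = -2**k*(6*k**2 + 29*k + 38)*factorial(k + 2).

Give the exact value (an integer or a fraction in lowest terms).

Step 1: r(k) = 2*(6*k**3 + 59*k**2 + 196*k + 219)/(6*k**2 + 29*k + 38).
Factor: A=2*k + 6; B=1; C=k**2 + 29*k/6 + 19/3.
f must satisfy (2*k + 6)·f(k+1) − (1)·f(k) = k**2 + 29*k/6 + 19/3.
deg f ≤ 1 (via 1,0,2).
A polynomial solution: f(k) = (3*k + 4)/6.
Then R = B(k−1)f/C = (3*k + 4)/(6*k**2 + 29*k + 38), so s_k = R(k)·t_k = -2**k*(3*k + 4)*factorial(k + 2).
Verify: -2**k*(6*k**2 + 29*k + 38)*factorial(k + 2) matches t_k.
Σ_(k=2)^(11) t_k = s_(12) − s_(2) = -14283291230208000 − (-960) = -14283291230207040.

Σ = -14283291230207040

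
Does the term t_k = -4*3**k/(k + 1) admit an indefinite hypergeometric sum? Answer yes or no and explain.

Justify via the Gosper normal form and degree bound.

r(k) = 3*(k + 1)/(k + 2) after simplifying.
Factor: A=3*k + 3; B=k + 2; C=1.
Solve (3*k + 3)·f(k+1) − (k + 1)·f(k) = 1.
From deg A=1, deg B=1, deg C=0: d=-1.
Negative degree bound (-1): no f exists, t_k not Gosper-summable.

No; the degree bound rules out any f.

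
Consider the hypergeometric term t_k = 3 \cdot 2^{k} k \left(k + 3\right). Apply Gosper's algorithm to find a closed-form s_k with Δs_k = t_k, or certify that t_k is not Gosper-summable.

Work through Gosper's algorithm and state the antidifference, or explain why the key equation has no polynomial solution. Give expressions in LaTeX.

r(k) = 2*(k + 1)*(k + 4)/(k*(k + 3)) after simplifying.
Gosper form: A/B · C(k+1)/C(k) with A=2, B=1, C=k**2 + 3*k.
Key eq: (2)·f(k+1) = (1)·f(k) + (k**2 + 3*k).
From deg A=0, deg B=0, deg C=2: d=2.
Match coefficients ⇒ f(k) = k*(k - 1).
Then R = B(k−1)f/C = (k - 1)/(k + 3), so s_k = R(k)·t_k = 3*2**k*k*(k - 1).
Check: Δs_k = 3*2**k*k*(k + 3). ✓

s_k = 3 \cdot 2^{k} k \left(k - 1\right)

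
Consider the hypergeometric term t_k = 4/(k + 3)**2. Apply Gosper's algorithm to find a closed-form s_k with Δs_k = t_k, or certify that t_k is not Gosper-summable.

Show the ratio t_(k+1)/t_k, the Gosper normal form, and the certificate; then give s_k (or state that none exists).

r(k) = (k + 3)**2/(k + 4)**2 after simplifying.
Take A(k)=k**2 + 6*k + 9, B(k)=k**2 + 8*k + 16, C(k)=1.
Set up (k**2 + 6*k + 9)·f(k+1) − (k**2 + 6*k + 9)·f(k) − (1) = 0.
d = 0 from the (2,2,0) case.
Generic f = c0 gives residual -1; -1 = 0 cannot hold, so t_k is not Gosper-summable.

not Gosper-summable; s_k does not exist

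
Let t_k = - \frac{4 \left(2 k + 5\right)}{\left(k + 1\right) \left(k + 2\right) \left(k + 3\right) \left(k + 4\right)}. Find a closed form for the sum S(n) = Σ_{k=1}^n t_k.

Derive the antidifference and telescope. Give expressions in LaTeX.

S(n) = \frac{n \left(- n - 6\right)}{2 \left(n^{2} + 6 n + 8\right)}

r(k) = (k + 1)*(2*k + 7)/((k + 5)*(2*k + 5)) after simplifying.
A = k + 1, B = k + 5, C = k + 5/2.
Set up (k + 1)·f(k+1) − (k + 4)·f(k) − (k + 5/2) = 0.
d = 3 from the (1,1,1) case.
Solving with deg f ≤ 3: f(k) = k*(k + 2)*(k + 4)/6.
So s_k = (B(k−1)f/C)·t_k = (k*(k + 2)*(k + 4)**2/(3*(2*k + 5)))·t_k = 4*k*(-k - 4)/(3*(k**2 + 4*k + 3)).
Check: Δs_k = 4*(-2*k - 5)/(k**4 + 10*k**3 + 35*k**2 + 50*k + 24). ✓
Evaluate: s_(n+1) = 4*(-n**2 - 6*n - 5)/(3*(n**2 + 6*n + 8)); subtract s_(1) = -5/6 ⇒ S(n) = n*(-n - 6)/(2*(n**2 + 6*n + 8)).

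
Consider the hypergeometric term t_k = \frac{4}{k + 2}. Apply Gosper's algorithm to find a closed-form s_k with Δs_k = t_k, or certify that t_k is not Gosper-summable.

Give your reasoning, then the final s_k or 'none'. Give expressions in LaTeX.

not Gosper-summable; s_k does not exist

Step 1: r(k) = (k + 2)/(k + 3).
So A=k + 2 and B=k + 3, with C=1.
Set up (k + 2)·f(k+1) − (k + 2)·f(k) − (1) = 0.
Bound: deg f ≤ 0.
f = c0 ⇒ A·f(k+1) − B(k−1)·f(k) − C = -1. The system {-1 = 0} is inconsistent; no antidifference.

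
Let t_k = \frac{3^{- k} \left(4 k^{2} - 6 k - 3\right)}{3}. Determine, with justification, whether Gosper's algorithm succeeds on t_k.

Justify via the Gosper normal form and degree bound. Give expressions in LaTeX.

Compute t_(k+1)/t_k: get (4*k**2 + 2*k - 5)/(3*(4*k**2 - 6*k - 3)).
Gosper form: A/B · C(k+1)/C(k) with A=1/3, B=1, C=k**2 - 3*k/2 - 3/4.
Key eq: (1/3)·f(k+1) = (1)·f(k) + (k**2 - 3*k/2 - 3/4).
deg f ≤ 2 (via 0,0,2).
Solve for f: f(k) = -3*(k - 1)*(2*k + 1)/4 (degree 2 ≤ 2).
So s_k = (B(k−1)f/C)·t_k = (-3*(k - 1)*(2*k + 1)/(4*k**2 - 6*k - 3))·t_k = (-2*k**2 + k + 1)/3**k.
s_(k+1) − s_k = (4*k**2 - 6*k - 3)/(3*3**k) = t_k.

Yes. s_k = 3^{- k} \left(- 2 k^{2} + k + 1\right).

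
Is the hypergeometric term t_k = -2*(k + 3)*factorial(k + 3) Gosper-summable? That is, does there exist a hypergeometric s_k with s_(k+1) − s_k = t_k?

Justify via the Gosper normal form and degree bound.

Step 1: r(k) = (k + 4)**2/(k + 3).
Factor: A=k + 4; B=1; C=k + 3.
Set up (k + 4)·f(k+1) − (1)·f(k) − (k + 3) = 0.
d = 0 from the (1,0,1) case.
Solve for f: f(k) = 1 (degree 0 ≤ 0).
Then R = B(k−1)f/C = 1/(k + 3), so s_k = R(k)·t_k = -2*factorial(k + 3).
Check: Δs_k = -2*(k + 3)*factorial(k + 3). ✓

Yes. s_k = -2*factorial(k + 3).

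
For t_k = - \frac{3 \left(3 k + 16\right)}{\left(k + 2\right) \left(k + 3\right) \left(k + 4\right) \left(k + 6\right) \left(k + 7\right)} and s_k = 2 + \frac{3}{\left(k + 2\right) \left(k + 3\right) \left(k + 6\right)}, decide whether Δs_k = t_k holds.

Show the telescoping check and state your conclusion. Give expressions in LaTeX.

s_(k+1) = 2 + 3/((k + 3)*(k + 4)*(k + 7))
s_(k+1) − s_k = 3*(-3*k - 16)/(k**5 + 22*k**4 + 185*k**3 + 740*k**2 + 1404*k + 1008)
(s_(k+1) − s_k) − t_k = 0

Valid — Δs_k = t_k.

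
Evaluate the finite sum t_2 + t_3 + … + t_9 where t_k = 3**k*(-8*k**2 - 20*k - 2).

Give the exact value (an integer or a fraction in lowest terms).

Step 1: r(k) = 3*(4*k**2 + 18*k + 15)/(4*k**2 + 10*k + 1).
Factor: A=3; B=1; C=k**2 + 5*k/2 + 1/4.
f must satisfy (3)·f(k+1) − (1)·f(k) = k**2 + 5*k/2 + 1/4.
d = 2 from the (0,0,2) case.
Match coefficients ⇒ f(k) = (k - 1)*(2*k + 1)/4.
Certificate R = B(k−1)f/C = (k - 1)*(2*k + 1)/(4*k**2 + 10*k + 1) gives s_k = 2*3**k*(-2*k**2 + k + 1).
Δs = 3**k*(-8*k**2 - 20*k - 2), as required.
Evaluate s at k=10 and k=2: -22320522 and -90; difference -22320432.

Σ = -22320432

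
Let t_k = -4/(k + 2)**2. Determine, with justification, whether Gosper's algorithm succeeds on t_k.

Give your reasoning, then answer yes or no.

No; the coefficient equations for f are inconsistent.

Ratio r(k) = (k + 2)**2/(k + 3)**2.
Factor: A=k**2 + 4*k + 4; B=k**2 + 6*k + 9; C=1.
f must satisfy (k**2 + 4*k + 4)·f(k+1) − (k**2 + 4*k + 4)·f(k) = 1.
Degrees (2,2,0) ⇒ d ≤ 0.
Put f(k) = c0: A·f(k+1) − B(k−1)·f(k) − C = -1; need -1 = 0 — inconsistent ⇒ no f, not summable.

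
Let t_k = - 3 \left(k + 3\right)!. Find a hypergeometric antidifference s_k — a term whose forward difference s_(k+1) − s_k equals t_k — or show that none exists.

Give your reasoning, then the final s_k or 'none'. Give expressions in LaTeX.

r(k) = k + 4 after simplifying.
Take A(k)=k + 4, B(k)=1, C(k)=1.
Need (k + 4)·f(k+1) − (1)·f(k) = 1.
d = -1 from the (1,0,0) case.
deg f ≤ -1 is impossible — no certificate.

none (Gosper's algorithm certifies no s_k)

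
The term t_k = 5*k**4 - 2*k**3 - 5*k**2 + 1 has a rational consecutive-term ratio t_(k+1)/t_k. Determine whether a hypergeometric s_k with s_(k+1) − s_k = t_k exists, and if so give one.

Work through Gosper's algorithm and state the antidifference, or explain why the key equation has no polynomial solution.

s_k = k**2*(k**3 - 3*k**2 + k + 2)

Ratio r(k) = (5*k**4 + 18*k**3 + 19*k**2 + 4*k - 1)/(5*k**4 - 2*k**3 - 5*k**2 + 1).
So A=1 and B=1, with C=k**4 - 2*k**3/5 - k**2 + 1/5.
Key eq: (1)·f(k+1) = (1)·f(k) + (k**4 - 2*k**3/5 - k**2 + 1/5).
deg f ≤ 5 (via 0,0,4).
Solving with deg f ≤ 5: f(k) = k**2*(k - 2)*(k**2 - k - 1)/5.
Certificate R = B(k−1)f/C = k**2*(k - 2)*(k**2 - k - 1)/(5*k**4 - 2*k**3 - 5*k**2 + 1) gives s_k = k**2*(k**3 - 3*k**2 + k + 2).
Δs = 5*k**4 - 2*k**3 - 5*k**2 + 1, as required.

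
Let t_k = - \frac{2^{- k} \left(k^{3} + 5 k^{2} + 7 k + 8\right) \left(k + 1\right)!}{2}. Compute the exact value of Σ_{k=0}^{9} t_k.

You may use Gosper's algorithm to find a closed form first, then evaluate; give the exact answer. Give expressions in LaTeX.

r(k) = (k**4 + 10*k**3 + 36*k**2 + 61*k + 42)/(2*(k**3 + 5*k**2 + 7*k + 8)) after simplifying.
Gosper form: A/B · C(k+1)/C(k) with A=k/2 + 1, B=1, C=k**3 + 5*k**2 + 7*k + 8.
Key eq: (k/2 + 1)·f(k+1) = (1)·f(k) + (k**3 + 5*k**2 + 7*k + 8).
From deg A=1, deg B=0, deg C=3: d=2.
Match coefficients ⇒ f(k) = 2*(k**2 + 3*k - 1).
Certificate R = B(k−1)f/C = 2*(k**2 + 3*k - 1)/(k**3 + 5*k**2 + 7*k + 8) gives s_k = -(k**2 + 3*k - 1)*factorial(k + 1)/2**k.
Verify: -(k**3 + 5*k**2 + 7*k + 8)*factorial(k + 1)/(2*2**k) matches t_k.
Evaluate s at k=10 and k=0: -20114325/4 and 1; difference -20114329/4.

Σ = -20114329/4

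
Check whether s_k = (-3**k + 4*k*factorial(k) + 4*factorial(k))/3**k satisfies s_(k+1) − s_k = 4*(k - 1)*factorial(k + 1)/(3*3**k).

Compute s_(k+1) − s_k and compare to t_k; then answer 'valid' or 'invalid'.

valid (s_(k+1) − s_k reduces to t_k)

s_(k+1) = (-3*3**k + 4*k**2*factorial(k) + 12*k*factorial(k) + 8*factorial(k))/(3*3**k)
s_(k+1) − s_k = 4*(k - 1)*factorial(k + 1)/(3*3**k)
(s_(k+1) − s_k) − t_k = 0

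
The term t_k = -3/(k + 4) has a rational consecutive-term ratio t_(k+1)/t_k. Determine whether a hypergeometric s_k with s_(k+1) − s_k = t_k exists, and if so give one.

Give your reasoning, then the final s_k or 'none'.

no hypergeometric antidifference exists

Step 1: r(k) = (k + 4)/(k + 5).
Take A(k)=k + 4, B(k)=k + 5, C(k)=1.
Key eq: (k + 4)·f(k+1) = (k + 4)·f(k) + (1).
d = 0 from the (1,1,0) case.
Put f(k) = c0: A·f(k+1) − B(k−1)·f(k) − C = -1; need -1 = 0 — inconsistent ⇒ no f, not summable.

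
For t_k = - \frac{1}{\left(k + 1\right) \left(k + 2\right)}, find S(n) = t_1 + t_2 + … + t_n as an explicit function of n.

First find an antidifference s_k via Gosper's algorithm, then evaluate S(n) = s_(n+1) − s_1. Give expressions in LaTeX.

The ratio is (k + 1)/(k + 3).
So A=k + 1 and B=k + 3, with C=1.
Need (k + 1)·f(k+1) − (k + 2)·f(k) = 1.
deg f ≤ 1 (via 1,1,0).
Coefficient equations give f(k) = k.
R(k) = B(k−1)·f(k)/C(k) = k*(k + 2); s_k = R·t_k = -k/(k + 1).
Check: Δs_k = -1/(k**2 + 3*k + 2). ✓
Σ_(k=1)^n t_k = s_(n+1) − s_(1) = ((-n - 1)/(n + 2)) − (-1/2), i.e. -n/(2*n + 4).

S(n) = - \frac{n}{2 n + 4}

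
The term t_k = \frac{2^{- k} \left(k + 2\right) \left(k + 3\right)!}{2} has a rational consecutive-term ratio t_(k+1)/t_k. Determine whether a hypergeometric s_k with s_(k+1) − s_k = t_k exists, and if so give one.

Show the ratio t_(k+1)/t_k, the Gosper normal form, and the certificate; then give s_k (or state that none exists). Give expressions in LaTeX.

Step 1: r(k) = (k + 3)*(k + 4)/(2*(k + 2)).
Factor: A=k/2 + 2; B=1; C=k + 2.
f must satisfy (k/2 + 2)·f(k+1) − (1)·f(k) = k + 2.
deg f ≤ 0 (via 1,0,1).
Solve for f: f(k) = 2 (degree 0 ≤ 0).
So s_k = (B(k−1)f/C)·t_k = (2/(k + 2))·t_k = factorial(k + 3)/2**k.
s_(k+1) − s_k = (k + 2)*factorial(k + 3)/(2*2**k) = t_k.

s_k = 2^{- k} \left(k + 3\right)!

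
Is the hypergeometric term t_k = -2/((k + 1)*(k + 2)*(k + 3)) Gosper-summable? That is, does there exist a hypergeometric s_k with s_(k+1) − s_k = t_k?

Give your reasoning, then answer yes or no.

The ratio is (k + 1)/(k + 4).
Normal form (A,B,C) = (k + 1, k + 4, 1).
Need (k + 1)·f(k+1) − (k + 3)·f(k) = 1.
From deg A=1, deg B=1, deg C=0: d=2.
Match coefficients ⇒ f(k) = k*(k + 3)/4.
Certificate R = B(k−1)f/C = k*(k + 3)**2/4 gives s_k = k*(-k - 3)/(2*(k + 1)*(k + 2)).
Verify: -2/(k**3 + 6*k**2 + 11*k + 6) matches t_k.

Yes. s_k = k*(-k - 3)/(2*(k + 1)*(k + 2)).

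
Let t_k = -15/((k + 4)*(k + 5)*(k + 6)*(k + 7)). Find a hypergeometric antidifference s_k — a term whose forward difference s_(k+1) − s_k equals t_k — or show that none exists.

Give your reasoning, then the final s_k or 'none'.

s_k = k*(-k**2 - 15*k - 74)/(24*(k + 4)*(k + 5)*(k + 6))

Step 1: r(k) = (k + 4)/(k + 8).
Normal form (A,B,C) = (k + 4, k + 8, 1).
Set up (k + 4)·f(k+1) − (k + 7)·f(k) − (1) = 0.
Degrees (1,1,0) ⇒ d ≤ 3.
Match coefficients ⇒ f(k) = k*(k**2 + 15*k + 74)/360.
R(k) = B(k−1)·f(k)/C(k) = k*(k + 7)*(k**2 + 15*k + 74)/360; s_k = R·t_k = k*(-k**2 - 15*k - 74)/(24*(k + 4)*(k + 5)*(k + 6)).
Δs = -15/(k**4 + 22*k**3 + 179*k**2 + 638*k + 840), as required.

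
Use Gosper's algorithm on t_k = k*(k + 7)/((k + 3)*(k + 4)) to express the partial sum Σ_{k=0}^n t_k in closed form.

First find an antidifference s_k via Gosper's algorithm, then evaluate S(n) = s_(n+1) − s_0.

t_(k+1)/t_k = (k + 1)*(k + 3)*(k + 8)/(k*(k + 5)*(k + 7)).
A = k + 3, B = k + 5, C = k**2 + 7*k.
Need (k + 3)·f(k+1) − (k + 4)·f(k) = k**2 + 7*k.
Degrees (1,1,2) ⇒ d ≤ 2.
A polynomial solution: f(k) = k*(k - 1).
Certificate R = B(k−1)f/C = (k - 1)*(k + 4)/(k + 7) gives s_k = k*(k - 1)/(k + 3).
Check: Δs_k = k*(k + 7)/(k**2 + 7*k + 12). ✓
Evaluate: s_(n+1) = n*(n + 1)/(n + 4); subtract s_(0) = 0 ⇒ S(n) = n*(n + 1)/(n + 4).

S(n) = n*(n + 1)/(n + 4)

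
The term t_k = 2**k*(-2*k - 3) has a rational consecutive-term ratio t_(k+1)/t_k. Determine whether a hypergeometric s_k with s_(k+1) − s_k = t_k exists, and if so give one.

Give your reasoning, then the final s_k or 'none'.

r(k) = 2*(2*k + 5)/(2*k + 3) after simplifying.
Normal form (A,B,C) = (2, 1, k + 3/2).
Need (2)·f(k+1) − (1)·f(k) = k + 3/2.
From deg A=0, deg B=0, deg C=1: d=1.
Solving with deg f ≤ 1: f(k) = (2*k - 1)/2.
Get s_k = R·t_k = 2**k*(1 - 2*k) with R(k) = B(k−1)f(k)/C(k) = (2*k - 1)/(2*k + 3).
Check: Δs_k = 2**k*(-2*k - 3). ✓

s_k = 2**k*(1 - 2*k)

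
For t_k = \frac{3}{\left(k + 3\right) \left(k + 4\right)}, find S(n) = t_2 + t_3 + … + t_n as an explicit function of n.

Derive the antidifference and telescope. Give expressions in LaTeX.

The ratio is (k + 3)/(k + 5).
Take A(k)=k + 3, B(k)=k + 5, C(k)=1.
f must satisfy (k + 3)·f(k+1) − (k + 4)·f(k) = 1.
Bound: deg f ≤ 1.
Solve for f: f(k) = k/3 (degree 1 ≤ 1).
So s_k = (B(k−1)f/C)·t_k = (k*(k + 4)/3)·t_k = k/(k + 3).
s_(k+1) − s_k = 3/(k**2 + 7*k + 12) = t_k.
Telescope: S(n) = s_(n+1) − s_(2) = (n + 1)/(n + 4) − (2/5) = 3*(n - 1)/(5*(n + 4)).

S(n) = \frac{3 \left(n - 1\right)}{5 \left(n + 4\right)}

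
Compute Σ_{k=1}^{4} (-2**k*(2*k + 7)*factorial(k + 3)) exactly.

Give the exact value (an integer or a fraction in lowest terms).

r(k) = 2*(k + 4)*(2*k + 9)/(2*k + 7) after simplifying.
A = 2*k + 8, B = 1, C = k + 7/2.
Key eq: (2*k + 8)·f(k+1) = (1)·f(k) + (k + 7/2).
Degrees (1,0,1) ⇒ d ≤ 0.
Solve for f: f(k) = 1/2 (degree 0 ≤ 0).
Certificate R = B(k−1)f/C = 1/(2*k + 7) gives s_k = -2**k*factorial(k + 3).
Δs = -2**k*(2*k + 7)*factorial(k + 3), as required.
Evaluate s at k=5 and k=1: -1290240 and -48; difference -1290192.

Σ = -1290192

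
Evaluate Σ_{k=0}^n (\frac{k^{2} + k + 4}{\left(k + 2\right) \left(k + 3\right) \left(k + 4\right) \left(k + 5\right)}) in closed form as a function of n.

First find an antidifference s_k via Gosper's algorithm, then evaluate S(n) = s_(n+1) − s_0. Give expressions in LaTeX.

Step 1: r(k) = (k + 2)*(k + (k + 1)**2 + 5)/((k + 6)*(k**2 + k + 4)).
Normal form (A,B,C) = (k + 2, k + 6, k**2 + k + 4).
Need (k + 2)·f(k+1) − (k + 5)·f(k) = k**2 + k + 4.
From deg A=1, deg B=1, deg C=2: d=3.
Solve for f: f(k) = k*(k**2 + 3*k + 8)/6 (degree 3 ≤ 3).
So s_k = (B(k−1)f/C)·t_k = (k*(k + 5)*(k**2 + 3*k + 8)/(6*(k**2 + k + 4)))·t_k = k*(k**2 + 3*k + 8)/(6*(k + 2)*(k + 3)*(k + 4)).
Δs = (k**2 + k + 4)/(k**4 + 14*k**3 + 71*k**2 + 154*k + 120), as required.
Telescope: S(n) = s_(n+1) − s_(0) = (n**3 + 6*n**2 + 17*n + 12)/(6*(n**3 + 12*n**2 + 47*n + 60)) − (0) = (n**3 + 6*n**2 + 17*n + 12)/(6*(n**3 + 12*n**2 + 47*n + 60)).

S(n) = \frac{n^{3} + 6 n^{2} + 17 n + 12}{6 \left(n^{3} + 12 n^{2} + 47 n + 60\right)}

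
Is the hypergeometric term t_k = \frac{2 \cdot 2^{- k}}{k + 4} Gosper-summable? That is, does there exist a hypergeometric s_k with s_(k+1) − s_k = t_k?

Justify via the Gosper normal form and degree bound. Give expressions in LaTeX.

No — negative degree bound, so no certificate f.

r(k) = (k + 4)/(2*(k + 5)) after simplifying.
So A=k/2 + 2 and B=k + 5, with C=1.
Solve (k/2 + 2)·f(k+1) − (k + 4)·f(k) = 1.
d = -1 from the (1,1,0) case.
d = -1 < 0 ⇒ no nonzero polynomial f; not summable.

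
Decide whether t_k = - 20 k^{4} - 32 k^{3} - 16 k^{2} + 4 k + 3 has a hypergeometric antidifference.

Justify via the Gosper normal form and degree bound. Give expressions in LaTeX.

Yes. s_k = k \left(- 4 k^{4} + 2 k^{3} + 4 k^{2} + 2 k - 1\right).

Step 1: r(k) = (20*k**4 + 112*k**3 + 232*k**2 + 204*k + 61)/(20*k**4 + 32*k**3 + 16*k**2 - 4*k - 3).
Normal form (A,B,C) = (1, 1, k**4 + 8*k**3/5 + 4*k**2/5 - k/5 - 3/20).
Key eq: (1)·f(k+1) = (1)·f(k) + (k**4 + 8*k**3/5 + 4*k**2/5 - k/5 - 3/20).
Bound: deg f ≤ 5.
Solving with deg f ≤ 5: f(k) = k*(4*k**4 - 2*k**3 - 4*k**2 - 2*k + 1)/20.
R(k) = B(k−1)·f(k)/C(k) = k*(4*k**4 - 2*k**3 - 4*k**2 - 2*k + 1)/(20*k**4 + 32*k**3 + 16*k**2 - 4*k - 3); s_k = R·t_k = k*(-4*k**4 + 2*k**3 + 4*k**2 + 2*k - 1).
Check: Δs_k = -20*k**4 - 32*k**3 - 16*k**2 + 4*k + 3. ✓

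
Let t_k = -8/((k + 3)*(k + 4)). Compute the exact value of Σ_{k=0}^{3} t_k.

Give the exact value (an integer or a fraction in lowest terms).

The ratio is (k + 3)/(k + 5).
Take A(k)=k + 3, B(k)=k + 5, C(k)=1.
Key eq: (k + 3)·f(k+1) = (k + 4)·f(k) + (1).
deg f ≤ 1 (via 1,1,0).
Solve for f: f(k) = k/3 (degree 1 ≤ 1).
R(k) = B(k−1)·f(k)/C(k) = k*(k + 4)/3; s_k = R·t_k = -8*k/(3*k + 9).
Δs = -8/(k**2 + 7*k + 12), as required.
Sum = s_(4) − s_(0); s_(4) = -32/21, s_(0) = 0 ⇒ -32/21.

Σ = -32/21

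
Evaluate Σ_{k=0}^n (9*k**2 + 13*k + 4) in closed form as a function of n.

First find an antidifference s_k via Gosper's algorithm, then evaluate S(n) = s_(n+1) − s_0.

Step 1: r(k) = (9*k**2 + 31*k + 26)/(9*k**2 + 13*k + 4).
So A=1 and B=1, with C=k**2 + 13*k/9 + 4/9.
Need (1)·f(k+1) − (1)·f(k) = k**2 + 13*k/9 + 4/9.
deg f ≤ 3 (via 0,0,2).
Match coefficients ⇒ f(k) = k*(k + 1)*(3*k - 1)/9.
So s_k = (B(k−1)f/C)·t_k = (k*(3*k - 1)/(9*k + 4))·t_k = k*(3*k**2 + 2*k - 1).
Check: Δs_k = 9*k**2 + 13*k + 4. ✓
s_(n+1) = 3*n**3 + 11*n**2 + 12*n + 4 and s_(0) = 0, so S(n) = 3*n**3 + 11*n**2 + 12*n + 4.

S(n) = 3*n**3 + 11*n**2 + 12*n + 4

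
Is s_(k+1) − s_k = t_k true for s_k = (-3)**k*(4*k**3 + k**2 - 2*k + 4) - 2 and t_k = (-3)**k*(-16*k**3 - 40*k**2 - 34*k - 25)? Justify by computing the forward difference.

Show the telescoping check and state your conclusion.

s_(k+1) = (-3)**(k + 1)*(-2*k + 4*(k + 1)**3 + (k + 1)**2 + 2) - 2
s_(k+1) − s_k = (-3)**k*(-16*k**3 - 40*k**2 - 34*k - 25)
(s_(k+1) − s_k) − t_k = 0

valid; difference matches t_k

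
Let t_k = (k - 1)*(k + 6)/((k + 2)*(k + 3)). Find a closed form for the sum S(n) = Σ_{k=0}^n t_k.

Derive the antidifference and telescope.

S(n) = (n**2 - 2*n - 3)/(n + 3)

Step 1: r(k) = k*(k + 2)*(k + 7)/((k - 1)*(k + 4)*(k + 6)).
A = k + 2, B = k + 4, C = k**2 + 5*k - 6.
Key eq: (k + 2)·f(k+1) = (k + 3)·f(k) + (k**2 + 5*k - 6).
Bound: deg f ≤ 2.
Coefficient equations give f(k) = k*(k - 4).
So s_k = (B(k−1)f/C)·t_k = (k*(k - 4)*(k + 3)/((k - 1)*(k + 6)))·t_k = k*(k - 4)/(k + 2).
Verify: (k**2 + 5*k - 6)/(k**2 + 5*k + 6) matches t_k.
Telescope: S(n) = s_(n+1) − s_(0) = (n**2 - 2*n - 3)/(n + 3) − (0) = (n**2 - 2*n - 3)/(n + 3).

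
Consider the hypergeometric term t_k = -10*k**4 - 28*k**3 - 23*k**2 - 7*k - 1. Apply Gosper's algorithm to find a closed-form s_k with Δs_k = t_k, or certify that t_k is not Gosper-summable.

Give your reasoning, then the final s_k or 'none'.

s_k = k*(-2*k**4 - 2*k**3 + 3*k**2 + k - 1)

t_(k+1)/t_k = (10*k**4 + 68*k**3 + 167*k**2 + 177*k + 69)/(10*k**4 + 28*k**3 + 23*k**2 + 7*k + 1).
Factor: A=1; B=1; C=k**4 + 14*k**3/5 + 23*k**2/10 + 7*k/10 + 1/10.
Set up (1)·f(k+1) − (1)·f(k) − (k**4 + 14*k**3/5 + 23*k**2/10 + 7*k/10 + 1/10) = 0.
Bound: deg f ≤ 5.
Solving with deg f ≤ 5: f(k) = k*(2*k**2 - 1)*(k**2 + k - 1)/10.
R(k) = B(k−1)·f(k)/C(k) = k*(2*k**2 - 1)*(k**2 + k - 1)/(10*k**4 + 28*k**3 + 23*k**2 + 7*k + 1); s_k = R·t_k = k*(-2*k**4 - 2*k**3 + 3*k**2 + k - 1).
Δs = -10*k**4 - 28*k**3 - 23*k**2 - 7*k - 1, as required.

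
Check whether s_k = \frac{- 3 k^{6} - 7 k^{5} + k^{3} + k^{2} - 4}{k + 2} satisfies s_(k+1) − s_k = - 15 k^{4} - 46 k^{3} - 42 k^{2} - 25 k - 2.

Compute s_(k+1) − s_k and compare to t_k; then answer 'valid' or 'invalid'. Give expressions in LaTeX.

Invalid: residual \frac{2 k \left(6 k^{4} + 36 k^{3} + 69 k^{2} + 53 k + 28\right)}{k^{2} + 5 k + 6} ≠ 0.

s_(k+1) = (-3*(k + 1)**6 - 7*(k + 1)**5 + (k + 1)**3 + (k + 1)**2 - 4)/(k + 3)
s_(k+1) − s_k = (-15*k**6 - 109*k**5 - 290*k**4 - 373*k**3 - 273*k**2 - 104*k - 12)/(k**2 + 5*k + 6)
(s_(k+1) − s_k) − t_k = 2*k*(6*k**4 + 36*k**3 + 69*k**2 + 53*k + 28)/(k**2 + 5*k + 6)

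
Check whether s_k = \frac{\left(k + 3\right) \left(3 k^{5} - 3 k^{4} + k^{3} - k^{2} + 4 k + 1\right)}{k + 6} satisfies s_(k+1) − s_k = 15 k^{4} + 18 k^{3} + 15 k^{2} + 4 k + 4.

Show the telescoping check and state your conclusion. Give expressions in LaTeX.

Invalid: residual \frac{3 \left(- 12 k^{5} - 111 k^{4} - 122 k^{3} - 95 k^{2} - 24 k - 23\right)}{k^{2} + 13 k + 42} ≠ 0.

s_(k+1) = (3*k**6 + 24*k**5 + 67*k**4 + 90*k**3 + 64*k**2 + 37*k + 20)/(k + 7)
s_(k+1) − s_k = (15*k**6 + 177*k**5 + 546*k**4 + 589*k**3 + 401*k**2 + 148*k + 99)/(k**2 + 13*k + 42)
(s_(k+1) − s_k) − t_k = 3*(-12*k**5 - 111*k**4 - 122*k**3 - 95*k**2 - 24*k - 23)/(k**2 + 13*k + 42)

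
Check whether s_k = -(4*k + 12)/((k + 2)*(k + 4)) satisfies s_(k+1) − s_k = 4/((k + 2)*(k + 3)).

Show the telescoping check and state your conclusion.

Invalid: residual 4*(-2*k - 7)/(k**4 + 14*k**3 + 71*k**2 + 154*k + 120) ≠ 0.

s_(k+1) = 4*(-k - 4)/((k + 3)*(k + 5))
s_(k+1) − s_k = 4*(k**2 + 7*k + 13)/(k**4 + 14*k**3 + 71*k**2 + 154*k + 120)
(s_(k+1) − s_k) − t_k = 4*(-2*k - 7)/(k**4 + 14*k**3 + 71*k**2 + 154*k + 120)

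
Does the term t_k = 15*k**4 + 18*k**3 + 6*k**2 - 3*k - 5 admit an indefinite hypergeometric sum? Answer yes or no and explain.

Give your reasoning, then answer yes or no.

Yes. s_k = k*(3*k**4 - 3*k**3 - 2*k**2 - 3).

Ratio r(k) = (15*k**4 + 78*k**3 + 150*k**2 + 123*k + 31)/(15*k**4 + 18*k**3 + 6*k**2 - 3*k - 5).
Normal form (A,B,C) = (1, 1, k**4 + 6*k**3/5 + 2*k**2/5 - k/5 - 1/3).
Set up (1)·f(k+1) − (1)·f(k) − (k**4 + 6*k**3/5 + 2*k**2/5 - k/5 - 1/3) = 0.
d = 5 from the (0,0,4) case.
Solving with deg f ≤ 5: f(k) = k*(3*k**4 - 3*k**3 - 2*k**2 - 3)/15.
Certificate R = B(k−1)f/C = k*(3*k**4 - 3*k**3 - 2*k**2 - 3)/(15*k**4 + 18*k**3 + 6*k**2 - 3*k - 5) gives s_k = k*(3*k**4 - 3*k**3 - 2*k**2 - 3).
Verify: 15*k**4 + 18*k**3 + 6*k**2 - 3*k - 5 matches t_k.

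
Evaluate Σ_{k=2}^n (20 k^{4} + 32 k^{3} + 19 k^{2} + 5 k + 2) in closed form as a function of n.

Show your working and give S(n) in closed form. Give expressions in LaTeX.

S(n) = 4 n^{5} + 18 n^{4} + 29 n^{3} + 20 n^{2} + 7 n - 78

Compute t_(k+1)/t_k: get (20*k**4 + 112*k**3 + 235*k**2 + 219*k + 78)/(20*k**4 + 32*k**3 + 19*k**2 + 5*k + 2).
So A=1 and B=1, with C=k**4 + 8*k**3/5 + 19*k**2/20 + k/4 + 1/10.
Solve (1)·f(k+1) − (1)·f(k) = k**4 + 8*k**3/5 + 19*k**2/20 + k/4 + 1/10.
From deg A=0, deg B=0, deg C=4: d=5.
Coefficient equations give f(k) = k*(4*k**4 - 2*k**3 - 3*k**2 + k + 2)/20.
R(k) = B(k−1)·f(k)/C(k) = k*(4*k**4 - 2*k**3 - 3*k**2 + k + 2)/(20*k**4 + 32*k**3 + 19*k**2 + 5*k + 2); s_k = R·t_k = k*(4*k**4 - 2*k**3 - 3*k**2 + k + 2).
Δs = 20*k**4 + 32*k**3 + 19*k**2 + 5*k + 2, as required.
Evaluate: s_(n+1) = 4*n**5 + 18*n**4 + 29*n**3 + 20*n**2 + 7*n + 2; subtract s_(2) = 80 ⇒ S(n) = 4*n**5 + 18*n**4 + 29*n**3 + 20*n**2 + 7*n - 78.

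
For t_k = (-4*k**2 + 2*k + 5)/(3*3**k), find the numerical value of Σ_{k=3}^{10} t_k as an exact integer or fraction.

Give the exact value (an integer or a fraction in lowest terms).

r(k) = (4*k**2 + 6*k - 3)/(3*(4*k**2 - 2*k - 5)) after simplifying.
A = 1/3, B = 1, C = k**2 - k/2 - 5/4.
Key eq: (1/3)·f(k+1) = (1)·f(k) + (k**2 - k/2 - 5/4).
Bound: deg f ≤ 2.
Solving with deg f ≤ 2: f(k) = -3*(k + 1)*(2*k - 1)/4.
Certificate R = B(k−1)f/C = -3*(k + 1)*(2*k - 1)/(4*k**2 - 2*k - 5) gives s_k = (2*k**2 + k - 1)/3**k.
s_(k+1) − s_k = (-4*k**2 + 2*k + 5)/(3*3**k) = t_k.
Sum = s_(11) − s_(3); s_(11) = 28/19683, s_(3) = 20/27 ⇒ -14552/19683.

Σ = -14552/19683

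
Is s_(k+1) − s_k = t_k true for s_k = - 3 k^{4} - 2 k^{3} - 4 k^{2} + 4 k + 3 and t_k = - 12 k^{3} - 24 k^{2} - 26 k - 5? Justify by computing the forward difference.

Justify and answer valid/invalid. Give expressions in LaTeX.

valid; difference matches t_k

s_(k+1) = -3*k**4 - 14*k**3 - 28*k**2 - 22*k - 2
s_(k+1) − s_k = -12*k**3 - 24*k**2 - 26*k - 5
(s_(k+1) − s_k) − t_k = 0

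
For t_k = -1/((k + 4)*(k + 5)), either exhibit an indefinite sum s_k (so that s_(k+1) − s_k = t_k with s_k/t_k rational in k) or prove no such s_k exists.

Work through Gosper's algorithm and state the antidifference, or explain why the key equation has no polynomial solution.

s_k = -k/(4*k + 16)

Ratio r(k) = (k + 4)/(k + 6).
Gosper form: A/B · C(k+1)/C(k) with A=k + 4, B=k + 6, C=1.
Set up (k + 4)·f(k+1) − (k + 5)·f(k) − (1) = 0.
d = 1 from the (1,1,0) case.
Coefficient equations give f(k) = k/4.
R(k) = B(k−1)·f(k)/C(k) = k*(k + 5)/4; s_k = R·t_k = -k/(4*k + 16).
Δs = -1/(k**2 + 9*k + 20), as required.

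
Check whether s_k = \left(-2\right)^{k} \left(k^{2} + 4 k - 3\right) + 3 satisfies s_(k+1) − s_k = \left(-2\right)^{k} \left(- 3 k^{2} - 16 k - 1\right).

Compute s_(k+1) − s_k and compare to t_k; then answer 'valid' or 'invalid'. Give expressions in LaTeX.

valid (s_(k+1) − s_k reduces to t_k)

s_(k+1) = (-2)**(k + 1)*(4*k + (k + 1)**2 + 1) + 3
s_(k+1) − s_k = (-2)**k*(-3*k**2 - 16*k - 1)
(s_(k+1) − s_k) − t_k = 0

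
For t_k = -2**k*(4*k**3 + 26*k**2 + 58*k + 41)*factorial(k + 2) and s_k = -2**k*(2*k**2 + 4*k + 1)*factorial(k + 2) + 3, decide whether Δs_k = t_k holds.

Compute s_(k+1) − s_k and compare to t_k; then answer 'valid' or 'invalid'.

s_(k+1) = -2**(k + 1)*(4*k + 2*(k + 1)**2 + 5)*factorial(k + 3) + 3
s_(k+1) − s_k = -2**k*(4*k**3 + 26*k**2 + 58*k + 41)*factorial(k + 2)
(s_(k+1) − s_k) − t_k = 0

Valid: the claim telescopes to t_k.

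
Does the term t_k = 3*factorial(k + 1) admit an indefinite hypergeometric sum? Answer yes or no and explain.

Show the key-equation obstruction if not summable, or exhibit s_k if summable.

Compute t_(k+1)/t_k: get k + 2.
Gosper form: A/B · C(k+1)/C(k) with A=k + 2, B=1, C=1.
Need (k + 2)·f(k+1) − (1)·f(k) = 1.
From deg A=1, deg B=0, deg C=0: d=-1.
deg f ≤ -1 is impossible — no certificate.

No. Not Gosper-summable.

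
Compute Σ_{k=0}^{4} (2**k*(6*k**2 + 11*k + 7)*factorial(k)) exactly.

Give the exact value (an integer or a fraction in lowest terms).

Σ = 61439

r(k) = 2*(6*k**3 + 29*k**2 + 47*k + 24)/(6*k**2 + 11*k + 7) after simplifying.
So A=2*k + 2 and B=1, with C=k**2 + 11*k/6 + 7/6.
Solve (2*k + 2)·f(k+1) − (1)·f(k) = k**2 + 11*k/6 + 7/6.
From deg A=1, deg B=0, deg C=2: d=1.
Match coefficients ⇒ f(k) = (3*k + 1)/6.
So s_k = (B(k−1)f/C)·t_k = ((3*k + 1)/(6*k**2 + 11*k + 7))·t_k = 2**k*(3*k + 1)*factorial(k).
s_(k+1) − s_k = 2**k*(6*k**2 + 11*k + 7)*factorial(k) = t_k.
Sum = s_(5) − s_(0); s_(5) = 61440, s_(0) = 1 ⇒ 61439.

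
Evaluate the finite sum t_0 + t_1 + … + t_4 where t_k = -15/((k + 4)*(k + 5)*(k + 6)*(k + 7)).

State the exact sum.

Compute t_(k+1)/t_k: get (k + 4)/(k + 8).
Take A(k)=k + 4, B(k)=k + 8, C(k)=1.
Set up (k + 4)·f(k+1) − (k + 7)·f(k) − (1) = 0.
Bound: deg f ≤ 3.
Solve for f: f(k) = k*(k**2 + 15*k + 74)/360 (degree 3 ≤ 3).
Get s_k = R·t_k = k*(-k**2 - 15*k - 74)/(24*(k + 4)*(k + 5)*(k + 6)) with R(k) = B(k−1)f(k)/C(k) = k*(k + 7)*(k**2 + 15*k + 74)/360.
s_(k+1) − s_k = -15/(k**4 + 22*k**3 + 179*k**2 + 638*k + 840) = t_k.
Telescoping: Σ = s_(5) − s_(0) = -29/792 − (0) = -29/792.

Σ = -29/792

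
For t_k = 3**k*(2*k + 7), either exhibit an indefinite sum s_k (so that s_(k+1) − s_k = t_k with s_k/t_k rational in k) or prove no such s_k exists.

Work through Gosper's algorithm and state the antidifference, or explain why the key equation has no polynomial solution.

s_k = 3**k*(k + 2)

r(k) = 3*(2*k + 9)/(2*k + 7) after simplifying.
Normal form (A,B,C) = (3, 1, k + 7/2).
Solve (3)·f(k+1) − (1)·f(k) = k + 7/2.
Bound: deg f ≤ 1.
Match coefficients ⇒ f(k) = (k + 2)/2.
So s_k = (B(k−1)f/C)·t_k = ((k + 2)/(2*k + 7))·t_k = 3**k*(k + 2).
s_(k+1) − s_k = 3**k*(2*k + 7) = t_k.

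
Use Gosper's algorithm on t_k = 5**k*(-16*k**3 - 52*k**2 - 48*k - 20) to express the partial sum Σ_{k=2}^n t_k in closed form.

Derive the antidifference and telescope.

S(n) = -20*5**n*n**3 - 50*5**n*n**2 - 50*5**n*n - 20*5**n + 700

t_(k+1)/t_k = 5*(4*k**3 + 25*k**2 + 50*k + 34)/(4*k**3 + 13*k**2 + 12*k + 5).
Take A(k)=5, B(k)=1, C(k)=k**3 + 13*k**2/4 + 3*k + 5/4.
Need (5)·f(k+1) − (1)·f(k) = k**3 + 13*k**2/4 + 3*k + 5/4.
d = 3 from the (0,0,3) case.
Match coefficients ⇒ f(k) = k*(2*k**2 - k + 1)/8.
Then R = B(k−1)f/C = k*(2*k**2 - k + 1)/(2*(4*k**3 + 13*k**2 + 12*k + 5)), so s_k = R(k)·t_k = 2*5**k*k*(-2*k**2 + k - 1).
Verify: 5**k*(-16*k**3 - 52*k**2 - 48*k - 20) matches t_k.
Σ_(k=2)^n t_k = s_(n+1) − s_(2) = (5**(n + 1)*(-4*n**3 - 10*n**2 - 10*n - 4)) − (-700), i.e. -20*5**n*n**3 - 50*5**n*n**2 - 50*5**n*n - 20*5**n + 700.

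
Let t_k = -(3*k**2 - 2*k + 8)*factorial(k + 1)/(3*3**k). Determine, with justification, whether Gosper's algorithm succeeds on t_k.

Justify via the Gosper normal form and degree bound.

Ratio r(k) = (k + 2)*(-2*k + 3*(k + 1)**2 + 6)/(3*(3*k**2 - 2*k + 8)).
Normal form (A,B,C) = (k/3 + 2/3, 1, k**2 - 2*k/3 + 8/3).
f must satisfy (k/3 + 2/3)·f(k+1) − (1)·f(k) = k**2 - 2*k/3 + 8/3.
Bound: deg f ≤ 1.
Match coefficients ⇒ f(k) = 3*k - 2.
So s_k = (B(k−1)f/C)·t_k = (3*(3*k - 2)/(3*k**2 - 2*k + 8))·t_k = -(3*k - 2)*factorial(k + 1)/3**k.
Verify: -(3*k**2 - 2*k + 8)*factorial(k + 1)/(3*3**k) matches t_k.

Yes. s_k = -(3*k - 2)*factorial(k + 1)/3**k.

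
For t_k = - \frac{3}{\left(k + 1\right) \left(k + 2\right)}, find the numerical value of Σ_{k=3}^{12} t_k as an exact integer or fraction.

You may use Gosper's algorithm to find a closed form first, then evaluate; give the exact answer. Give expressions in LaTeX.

Σ = -15/28

The ratio is (k + 1)/(k + 3).
Take A(k)=k + 1, B(k)=k + 3, C(k)=1.
f must satisfy (k + 1)·f(k+1) − (k + 2)·f(k) = 1.
From deg A=1, deg B=1, deg C=0: d=1.
Coefficient equations give f(k) = k.
R(k) = B(k−1)·f(k)/C(k) = k*(k + 2); s_k = R·t_k = -3*k/(k + 1).
Verify: -3/(k**2 + 3*k + 2) matches t_k.
Sum = s_(13) − s_(3); s_(13) = -39/14, s_(3) = -9/4 ⇒ -15/28.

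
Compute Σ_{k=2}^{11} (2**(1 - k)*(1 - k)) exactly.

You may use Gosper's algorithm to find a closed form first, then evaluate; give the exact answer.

Σ = -509/256

t_(k+1)/t_k = k/(2*(k - 1)).
A = 1/2, B = 1, C = k - 1.
Key eq: (1/2)·f(k+1) = (1)·f(k) + (k - 1).
d = 1 from the (0,0,1) case.
Match coefficients ⇒ f(k) = -2*k.
Then R = B(k−1)f/C = -2*k/(k - 1), so s_k = R(k)·t_k = 2**(2 - k)*k.
Δs = 2**(1 - k)*(1 - k), as required.
Σ_(k=2)^(11) t_k = s_(12) − s_(2) = 3/256 − (2) = -509/256.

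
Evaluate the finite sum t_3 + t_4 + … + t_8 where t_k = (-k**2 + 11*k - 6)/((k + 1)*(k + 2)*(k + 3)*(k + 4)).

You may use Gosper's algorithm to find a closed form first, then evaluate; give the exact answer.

Ratio r(k) = -(k + 1)*(11*k - (k + 1)**2 + 5)/((k + 5)*(k**2 - 11*k + 6)).
Factor: A=k + 1; B=k + 5; C=k**2 - 11*k + 6.
f must satisfy (k + 1)·f(k+1) − (k + 4)·f(k) = k**2 - 11*k + 6.
Degrees (1,1,2) ⇒ d ≤ 3.
Match coefficients ⇒ f(k) = k*(k**2 + 35)/6.
So s_k = (B(k−1)f/C)·t_k = (k*(k + 4)*(k**2 + 35)/(6*(k**2 - 11*k + 6)))·t_k = k*(-k**2 - 35)/(6*(k + 1)*(k + 2)*(k + 3)).
Δs = (-k**2 + 11*k - 6)/(k**4 + 10*k**3 + 35*k**2 + 50*k + 24), as required.
Sum = s_(9) − s_(3); s_(9) = -29/220, s_(3) = -11/60 ⇒ 17/330.

Σ = 17/330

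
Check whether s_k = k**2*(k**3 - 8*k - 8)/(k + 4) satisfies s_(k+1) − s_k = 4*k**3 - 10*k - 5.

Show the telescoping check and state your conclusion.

s_(k+1) = (k + 1)**2*(-8*k + (k + 1)**3 - 16)/(k + 5)
s_(k+1) − s_k = (4*k**5 + 30*k**4 + 34*k**3 - 83*k**2 - 155*k - 60)/(k**2 + 9*k + 20)
(s_(k+1) − s_k) − t_k = 2*(-3*k**4 - 18*k**3 + 6*k**2 + 45*k + 20)/(k**2 + 9*k + 20)

Invalid: residual 2*(-3*k**4 - 18*k**3 + 6*k**2 + 45*k + 20)/(k**2 + 9*k + 20) ≠ 0.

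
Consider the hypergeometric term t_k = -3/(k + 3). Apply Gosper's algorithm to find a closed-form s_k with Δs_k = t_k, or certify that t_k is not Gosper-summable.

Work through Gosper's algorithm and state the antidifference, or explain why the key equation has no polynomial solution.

Step 1: r(k) = (k + 3)/(k + 4).
Normal form (A,B,C) = (k + 3, k + 4, 1).
Set up (k + 3)·f(k+1) − (k + 3)·f(k) − (1) = 0.
From deg A=1, deg B=1, deg C=0: d=0.
Write f(k) = c0. Then LHS − RHS = -1, requiring -1 = 0: contradictory. No certificate.

none (Gosper's algorithm certifies no s_k)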